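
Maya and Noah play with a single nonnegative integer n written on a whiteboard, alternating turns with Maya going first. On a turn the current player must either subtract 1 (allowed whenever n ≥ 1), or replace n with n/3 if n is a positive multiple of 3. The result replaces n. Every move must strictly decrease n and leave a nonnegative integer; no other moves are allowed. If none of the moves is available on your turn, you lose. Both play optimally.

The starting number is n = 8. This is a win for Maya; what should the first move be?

Move to 7.

Positions with no move are L. A position that does have a move is losing for the player to move precisely when every available move leads to a winning position for the opponent. Fill in the labels:
n=0: no move → L
n=1: reaches L-position 0 → W
n=2: only reaches 1(W), which is W → L
n=3: reaches L-position 2 → W
n=4: only reaches 3(W), which is W → L
n=5: reaches L-position 4 → W
n=6: reaches L-position 2 → W
n=7: only reaches 6(W), which is W → L
n=8: reaches L-position 7 → W
From 8, the L positions reachable in one move are: 7.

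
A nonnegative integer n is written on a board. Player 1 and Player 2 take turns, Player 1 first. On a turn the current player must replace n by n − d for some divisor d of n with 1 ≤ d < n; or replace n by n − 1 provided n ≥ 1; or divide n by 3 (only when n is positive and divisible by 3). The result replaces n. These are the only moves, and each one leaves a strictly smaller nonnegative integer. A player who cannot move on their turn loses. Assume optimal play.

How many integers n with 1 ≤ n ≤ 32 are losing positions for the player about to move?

Build the W/L table. Terminal = L. A non-terminal position is W if it has a move to some L; otherwise it is L.
n=0: no move → L
n=1: can move to 0, which is L ⇒ W
n=2: the only move is to 1(W), a W ⇒ L
n=3: can move to 2, which is L ⇒ W
n=4: can move to 2, which is L ⇒ W
n=5: the only move is to 4(W), a W ⇒ L
n=6: can move to 2, which is L ⇒ W
n=7: the only move is to 6(W), a W ⇒ L
n=8: can move to 7, which is L ⇒ W
n=9: moves to 3(W), 6(W), 8(W); every one is W ⇒ L
n=10: can move to 5, which is L ⇒ W
n=11: the only move is to 10(W), a W ⇒ L
n=12: can move to 9, which is L ⇒ W
n=13: the only move is to 12(W), a W ⇒ L
n=14: can move to 7, which is L ⇒ W
n=15: can move to 5, which is L ⇒ W
n=16: moves to 8(W), 12(W), 14(W), 15(W); every one is W ⇒ L
n=17: can move to 16, which is L ⇒ W
n=18: can move to 9, which is L ⇒ W
n=19: the only move is to 18(W), a W ⇒ L
n=20: can move to 16, which is L ⇒ W
n=21: can move to 7, which is L ⇒ W
n=22: can move to 11, which is L ⇒ W
n=23: the only move is to 22(W), a W ⇒ L
n=24: can move to 16, which is L ⇒ W
n=25: moves to 20(W), 24(W); every one is W ⇒ L
n=26: can move to 13, which is L ⇒ W
n=27: can move to 9, which is L ⇒ W
n=28: moves to 14(W), 21(W), 24(W), 26(W), 27(W); every one is W ⇒ L
n=29: can move to 28, which is L ⇒ W
n=30: can move to 25, which is L ⇒ W
n=31: the only move is to 30(W), a W ⇒ L
n=32: can move to 16, which is L ⇒ W
L entries with 1 ≤ n ≤ 32 (n=0 is outside the asked range and is not counted): n = 2, 5, 7, 9, 11, 13, 16, 19, 23, 25, 28, 31; that makes 12.

12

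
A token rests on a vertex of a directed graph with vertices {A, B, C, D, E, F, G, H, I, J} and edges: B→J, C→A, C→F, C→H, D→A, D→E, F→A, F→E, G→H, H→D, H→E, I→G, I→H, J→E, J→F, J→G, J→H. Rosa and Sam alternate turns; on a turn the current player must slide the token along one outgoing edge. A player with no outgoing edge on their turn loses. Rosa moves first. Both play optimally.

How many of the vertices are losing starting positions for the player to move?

Classify positions by backward induction: terminal positions (no move available) are L. From any other position, the mover wins iff some move reaches an L.
Every edge goes from a vertex to one that appears earlier in the order A, E, D, H, F, C, G, J, I, B, so processing vertices in that order labels each vertex after all of its successors.
A: no outgoing edge → L
E: no outgoing edge → L
D: reaches L-position E → W
H: reaches L-position E → W
F: reaches L-position E → W
C: reaches L-position A → W
G: only reaches H(W), which is W → L
J: reaches L-position G → W
I: reaches L-position G → W
B: only reaches J(W), which is W → L
The L vertices are A, B, E, G; that is 4 in all.

4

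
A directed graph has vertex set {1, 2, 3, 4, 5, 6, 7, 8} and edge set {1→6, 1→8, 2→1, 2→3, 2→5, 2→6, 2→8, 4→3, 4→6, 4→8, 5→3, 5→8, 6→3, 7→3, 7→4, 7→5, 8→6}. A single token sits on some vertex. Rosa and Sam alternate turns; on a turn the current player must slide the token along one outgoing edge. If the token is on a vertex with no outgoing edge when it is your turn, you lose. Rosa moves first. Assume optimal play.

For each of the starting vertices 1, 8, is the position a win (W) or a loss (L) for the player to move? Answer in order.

1: W, 8: L

Build the W/L table. Terminal = L. A non-terminal position is W if it has a move to some L; otherwise it is L.
Every edge goes from a vertex to one that appears earlier in the order 3, 6, 8, 4, 5, 1, 7, 2, so processing vertices in that order labels each vertex after all of its successors.
3: no outgoing edge → L
6: →3(L), so W
8: →6(W) only, which is W, so L
4: →8(L), so W
5: →8(L), so W
1: →8(L), so W
7: →3(L), so W
2: →8(L), so W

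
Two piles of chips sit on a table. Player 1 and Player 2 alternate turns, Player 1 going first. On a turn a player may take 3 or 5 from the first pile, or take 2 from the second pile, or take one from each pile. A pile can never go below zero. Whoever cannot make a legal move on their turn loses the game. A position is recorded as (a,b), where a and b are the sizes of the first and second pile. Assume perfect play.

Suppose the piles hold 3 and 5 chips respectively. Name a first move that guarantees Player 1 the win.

Move to (0,5).

Compute win/loss labels from the base case upward. A position with no move is L. Any other position is W if it can reach an L in one move, else L.
No move ever increases a pile, so every position that can arise here has a ≤ 3 and b ≤ 5; it is enough to label the cells with 0 ≤ a ≤ 3 and 0 ≤ b ≤ 5.
Every move lowers a or b (never raises either), so fill the grid row by row in increasing a, and left to right within a row: each cell's successors are then already labelled.
      b=0  b=1  b=2  b=3  b=4  b=5
a=0:    L    L    W    W    L    L
a=1:    L    W    W    L    L    W
a=2:    L    W    W    L    W    W
a=3:    W    W    L    L    W    W
Cells with no legal move (terminal, hence L): (0,0), (0,1), (1,0), (2,0).
The remaining L cells, each justified by listing all of its moves:
(0,4): →(0,2)(W) only, which is W, so L
(0,5): →(0,3)(W) only, which is W, so L
(1,3): →(1,1)(W), (0,2)(W) — all W, so L
(1,4): →(1,2)(W), (0,3)(W) — all W, so L
(2,3): →(2,1)(W), (1,2)(W) — all W, so L
(3,2): →(0,2)(W), (3,0)(W), (2,1)(W) — all W, so L
(3,3): →(0,3)(W), (3,1)(W), (2,2)(W) — all W, so L
Every other cell has at least one move into one of the L cells above, so it is W.
From (3,5), the L positions reachable in one move are: (0,5), (3,3). Any move reaching one of these is winning.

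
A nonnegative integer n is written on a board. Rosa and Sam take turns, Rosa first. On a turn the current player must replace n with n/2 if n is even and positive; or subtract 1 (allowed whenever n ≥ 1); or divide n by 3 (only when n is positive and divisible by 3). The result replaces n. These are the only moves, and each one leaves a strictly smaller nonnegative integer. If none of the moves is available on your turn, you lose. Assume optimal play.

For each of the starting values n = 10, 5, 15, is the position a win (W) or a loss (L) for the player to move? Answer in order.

Build the W/L table. Terminal = L. A non-terminal position is W if it has a move to some L; otherwise it is L.
n=0: no move → L
n=1: W (go to 0, an L position)
n=2: L (sole option 1(W) is W)
n=3: W (go to 2, an L position)
n=4: W (go to 2, an L position)
n=5: L (sole option 4(W) is W)
n=6: W (go to 2, an L position)
n=7: L (sole option 6(W) is W)
n=8: W (go to 7, an L position)
n=9: L (options 3(W), 8(W) are all W)
n=10: W (go to 5, an L position)
n=11: L (sole option 10(W) is W)
n=12: W (go to 11, an L position)
n=13: L (sole option 12(W) is W)
n=14: W (go to 7, an L position)
n=15: W (go to 5, an L position)

10: W, 5: L, 15: W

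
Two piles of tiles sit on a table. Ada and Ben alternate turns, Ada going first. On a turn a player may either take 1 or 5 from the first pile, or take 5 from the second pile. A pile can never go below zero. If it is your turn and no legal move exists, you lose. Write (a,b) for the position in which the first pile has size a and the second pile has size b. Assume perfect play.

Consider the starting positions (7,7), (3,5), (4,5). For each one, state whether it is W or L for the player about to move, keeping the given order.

(7,7): L, (3,5): L, (4,5): W

Compute win/loss labels from the base case upward. A position with no move is L. Any other position is W if it can reach an L in one move, else L.
No move ever increases a pile, so every position that can arise here has a ≤ 7 and b ≤ 7; it is enough to label the cells with 0 ≤ a ≤ 7 and 0 ≤ b ≤ 7.
Every move lowers a or b (never raises either), so fill the grid row by row in increasing a, and left to right within a row: each cell's successors are then already labelled.
      b=0  b=1  b=2  b=3  b=4  b=5  b=6  b=7
a=0:    L    L    L    L    L    W    W    W
a=1:    W    W    W    W    W    L    L    L
a=2:    L    L    L    L    L    W    W    W
a=3:    W    W    W    W    W    L    L    L
a=4:    L    L    L    L    L    W    W    W
a=5:    W    W    W    W    W    L    L    L
a=6:    L    L    L    L    L    W    W    W
a=7:    W    W    W    W    W    L    L    L
Cells with no legal move (terminal, hence L): (0,0), (0,1), (0,2), (0,3), (0,4).
The remaining L cells, each justified by listing all of its moves:
(1,5): only reaches (0,5)(W), (1,0)(W), all W → L
(1,6): only reaches (0,6)(W), (1,1)(W), all W → L
(1,7): only reaches (0,7)(W), (1,2)(W), all W → L
(2,0): only reaches (1,0)(W), which is W → L
(2,1): only reaches (1,1)(W), which is W → L
(2,2): only reaches (1,2)(W), which is W → L
(2,3): only reaches (1,3)(W), which is W → L
(2,4): only reaches (1,4)(W), which is W → L
(3,5): only reaches (2,5)(W), (3,0)(W), all W → L
(3,6): only reaches (2,6)(W), (3,1)(W), all W → L
(3,7): only reaches (2,7)(W), (3,2)(W), all W → L
(4,0): only reaches (3,0)(W), which is W → L
(4,1): only reaches (3,1)(W), which is W → L
(4,2): only reaches (3,2)(W), which is W → L
(4,3): only reaches (3,3)(W), which is W → L
(4,4): only reaches (3,4)(W), which is W → L
(5,5): only reaches (4,5)(W), (0,5)(W), (5,0)(W), all W → L
(5,6): only reaches (4,6)(W), (0,6)(W), (5,1)(W), all W → L
(5,7): only reaches (4,7)(W), (0,7)(W), (5,2)(W), all W → L
(6,0): only reaches (5,0)(W), (1,0)(W), all W → L
(6,1): only reaches (5,1)(W), (1,1)(W), all W → L
(6,2): only reaches (5,2)(W), (1,2)(W), all W → L
(6,3): only reaches (5,3)(W), (1,3)(W), all W → L
(6,4): only reaches (5,4)(W), (1,4)(W), all W → L
(7,5): only reaches (6,5)(W), (2,5)(W), (7,0)(W), all W → L
(7,6): only reaches (6,6)(W), (2,6)(W), (7,1)(W), all W → L
(7,7): only reaches (6,7)(W), (2,7)(W), (7,2)(W), all W → L
Every other cell has at least one move into one of the L cells above, so it is W.
(7,7): one of the L cells justified above, so L
(3,5): one of the L cells justified above, so L
(4,5): the move to (3,5) reaches an L cell, so W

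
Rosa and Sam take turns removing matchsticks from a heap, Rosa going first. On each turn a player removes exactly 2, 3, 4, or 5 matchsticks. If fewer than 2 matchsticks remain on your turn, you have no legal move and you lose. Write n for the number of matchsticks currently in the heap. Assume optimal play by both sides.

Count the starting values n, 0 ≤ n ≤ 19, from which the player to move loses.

Work bottom-up. With no move the player to move loses. Otherwise the position is W if at least one move leads to an L position for the opponent, and L if every move leads to a W.
n=0: no move → L
n=1: no move → L
n=2: reaches L-position 0 → W
n=3: reaches L-position 1 → W
n=4: reaches L-position 1 → W
n=5: reaches L-position 1 → W
n=6: reaches L-position 1 → W
n=7: only reaches 5(W), 4(W), 3(W), 2(W), all W → L
n=8: only reaches 6(W), 5(W), 4(W), 3(W), all W → L
n=9: reaches L-position 7 → W
n=10: reaches L-position 8 → W
n=11: reaches L-position 8 → W
n=12: reaches L-position 8 → W
n=13: reaches L-position 8 → W
n=14: only reaches 12(W), 11(W), 10(W), 9(W), all W → L
n=15: only reaches 13(W), 12(W), 11(W), 10(W), all W → L
n=16: reaches L-position 14 → W
n=17: reaches L-position 15 → W
n=18: reaches L-position 15 → W
n=19: reaches L-position 15 → W
L entries with 0 ≤ n ≤ 19: n = 0, 1, 7, 8, 14, 15; that makes 6.

6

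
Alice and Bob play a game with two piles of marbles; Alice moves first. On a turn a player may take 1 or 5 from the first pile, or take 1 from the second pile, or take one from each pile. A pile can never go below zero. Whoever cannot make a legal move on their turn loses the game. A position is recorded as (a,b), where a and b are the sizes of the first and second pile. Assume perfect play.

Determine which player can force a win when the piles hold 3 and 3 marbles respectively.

Alice wins.

Compute win/loss labels from the base case upward. A position with no move is L. Any other position is W if it can reach an L in one move, else L.
No move ever increases a pile, so every position that can arise here has a ≤ 3 and b ≤ 3; it is enough to label the cells with 0 ≤ a ≤ 3 and 0 ≤ b ≤ 3.
Every move lowers a or b (never raises either), so fill the grid row by row in increasing a, and left to right within a row: each cell's successors are then already labelled.
      b=0  b=1  b=2  b=3
a=0:    L    W    L    W
a=1:    W    W    W    W
a=2:    L    W    L    W
a=3:    W    W    W    W
Cells with no legal move (terminal, hence L): (0,0).
The remaining L cells, each justified by listing all of its moves:
(0,2): →(0,1)(W) only, which is W, so L
(2,0): →(1,0)(W) only, which is W, so L
(2,2): →(1,2)(W), (2,1)(W), (1,1)(W) — all W, so L
Every other cell has at least one move into one of the L cells above, so it is W.
The starting position (3,3) is W: Alice should move to (2,2), handing over an L position.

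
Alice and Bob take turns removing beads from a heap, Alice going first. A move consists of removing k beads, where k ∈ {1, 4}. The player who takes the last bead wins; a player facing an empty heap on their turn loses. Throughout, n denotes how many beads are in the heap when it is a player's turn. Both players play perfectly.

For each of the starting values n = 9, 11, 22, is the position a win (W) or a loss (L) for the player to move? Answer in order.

9: W, 11: W, 22: L

Use the standard recursion: the mover loses at a terminal position; elsewhere, the mover wins exactly when some move hands the opponent an L position.
n=0: no move → L
n=1: reaches L-position 0 → W
n=2: only reaches 1(W), which is W → L
n=3: reaches L-position 2 → W
n=4: reaches L-position 0 → W
n=5: only reaches 4(W), 1(W), all W → L
n=6: reaches L-position 5 → W
n=7: only reaches 6(W), 3(W), all W → L
n=8: reaches L-position 7 → W
n=9: reaches L-position 5 → W
n=10: only reaches 9(W), 6(W), all W → L
n=11: reaches L-position 10 → W
n=12: only reaches 11(W), 8(W), all W → L
n=13: reaches L-position 12 → W
n=14: reaches L-position 10 → W
n=15: only reaches 14(W), 11(W), all W → L
n=16: reaches L-position 15 → W
n=17: only reaches 16(W), 13(W), all W → L
n=18: reaches L-position 17 → W
n=19: reaches L-position 15 → W
n=20: only reaches 19(W), 16(W), all W → L
n=21: reaches L-position 20 → W
n=22: only reaches 21(W), 18(W), all W → L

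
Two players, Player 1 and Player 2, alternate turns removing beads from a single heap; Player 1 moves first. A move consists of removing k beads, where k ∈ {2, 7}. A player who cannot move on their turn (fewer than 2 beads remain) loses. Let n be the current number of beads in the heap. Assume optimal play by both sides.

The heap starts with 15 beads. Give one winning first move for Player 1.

Remove 2, leaving 13.

Positions with no move are L. A position that does have a move is losing for the player to move precisely when every available move leads to a winning position for the opponent. Fill in the labels:
n=0: no move → L
n=1: no move → L
n=2: reaches L-position 0 → W
n=3: reaches L-position 1 → W
n=4: only reaches 2(W), which is W → L
n=5: only reaches 3(W), which is W → L
n=6: reaches L-position 4 → W
n=7: reaches L-position 5 → W
n=8: reaches L-position 1 → W
n=9: only reaches 7(W), 2(W), all W → L
n=10: only reaches 8(W), 3(W), all W → L
n=11: reaches L-position 9 → W
n=12: reaches L-position 10 → W
n=13: only reaches 11(W), 6(W), all W → L
n=14: only reaches 12(W), 7(W), all W → L
n=15: reaches L-position 13 → W
From 15, the L positions reachable in one move are: 13.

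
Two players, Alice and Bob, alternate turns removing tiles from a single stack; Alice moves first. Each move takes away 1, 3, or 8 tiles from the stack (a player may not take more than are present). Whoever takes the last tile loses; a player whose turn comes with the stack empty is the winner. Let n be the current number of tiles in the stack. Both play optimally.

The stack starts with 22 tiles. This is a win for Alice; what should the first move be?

Remove 8, leaving 14.

Positions with no move are W. A position that does have a move is losing for the player to move precisely when every available move leads to a winning position for the opponent. Fill in the labels:
n=0: no move; the opponent has just taken the last tile and therefore loses → W
n=1: →0(W) only, which is W, so L
n=2: →1(L), so W
n=3: →2(W), 0(W) — all W, so L
n=4: →3(L), so W
n=5: →4(W), 2(W) — all W, so L
n=6: →5(L), so W
n=7: →6(W), 4(W) — all W, so L
n=8: →7(L), so W
n=9: →1(L), so W
n=10: →7(L), so W
n=11: →3(L), so W
n=12: →11(W), 9(W), 4(W) — all W, so L
n=13: →12(L), so W
n=14: →13(W), 11(W), 6(W) — all W, so L
n=15: →14(L), so W
n=16: →15(W), 13(W), 8(W) — all W, so L
n=17: →16(L), so W
n=18: →17(W), 15(W), 10(W) — all W, so L
n=19: →18(L), so W
n=20: →12(L), so W
n=21: →18(L), so W
n=22: →14(L), so W
From 22, the L positions reachable in one move are: 14.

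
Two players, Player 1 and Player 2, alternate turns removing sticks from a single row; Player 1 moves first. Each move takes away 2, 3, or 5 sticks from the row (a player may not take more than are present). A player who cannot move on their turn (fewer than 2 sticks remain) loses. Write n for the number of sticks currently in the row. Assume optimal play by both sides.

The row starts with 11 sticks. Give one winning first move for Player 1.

Remove 3, leaving 8.

Compute win/loss labels from the base case upward. A position with no move is L. Any other position is W if it can reach an L in one move, else L.
n=0: no move → L
n=1: no move → L
n=2: →0(L), so W
n=3: →1(L), so W
n=4: →1(L), so W
n=5: →0(L), so W
n=6: →1(L), so W
n=7: →5(W), 4(W), 2(W) — all W, so L
n=8: →6(W), 5(W), 3(W) — all W, so L
n=9: →7(L), so W
n=10: →8(L), so W
n=11: →8(L), so W
From 11, the L positions reachable in one move are: 8.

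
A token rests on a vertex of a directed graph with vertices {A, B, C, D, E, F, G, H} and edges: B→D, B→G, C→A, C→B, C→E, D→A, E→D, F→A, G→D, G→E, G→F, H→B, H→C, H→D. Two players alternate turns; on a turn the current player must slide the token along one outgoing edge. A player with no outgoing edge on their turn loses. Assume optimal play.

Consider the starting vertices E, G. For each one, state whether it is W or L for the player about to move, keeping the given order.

Compute win/loss labels from the base case upward. A position with no move is L. Any other position is W if it can reach an L in one move, else L.
Every edge goes from a vertex to one that appears earlier in the order A, D, F, E, G, B, C, H, so processing vertices in that order labels each vertex after all of its successors.
A: no outgoing edge → L
D: reaches L-position A → W
F: reaches L-position A → W
E: only reaches D(W), which is W → L
G: reaches L-position E → W
B: only reaches G(W), D(W), all W → L
C: reaches L-position B → W
H: reaches L-position B → W

E: L, G: W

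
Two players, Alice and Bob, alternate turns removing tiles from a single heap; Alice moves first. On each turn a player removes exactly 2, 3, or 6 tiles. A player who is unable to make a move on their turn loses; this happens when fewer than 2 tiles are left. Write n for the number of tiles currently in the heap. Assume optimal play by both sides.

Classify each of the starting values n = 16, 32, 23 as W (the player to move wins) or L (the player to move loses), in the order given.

16: W, 32: L, 23: L

Classify positions by backward induction: terminal positions (no move available) are L. From any other position, the mover wins iff some move reaches an L.
n=0: no move → L
n=1: no move → L
n=2: →0(L), so W
n=3: →1(L), so W
n=4: →1(L), so W
n=5: →3(W), 2(W) — all W, so L
n=6: →0(L), so W
n=7: →5(L), so W
n=8: →5(L), so W
n=9: →7(W), 6(W), 3(W) — all W, so L
n=10: →8(W), 7(W), 4(W) — all W, so L
n=11: →9(L), so W
n=12: →10(L), so W
n=13: →10(L), so W
n=14: →12(W), 11(W), 8(W) — all W, so L
n=15: →9(L), so W
n=16: →14(L), so W
n=17: →14(L), so W
n=18: →16(W), 15(W), 12(W) — all W, so L
n=19: →17(W), 16(W), 13(W) — all W, so L
n=20: →18(L), so W
n=21: →19(L), so W
n=22: →19(L), so W
n=23: →21(W), 20(W), 17(W) — all W, so L
n=24: →18(L), so W
n=25: →23(L), so W
n=26: →23(L), so W
n=27: →25(W), 24(W), 21(W) — all W, so L
n=28: →26(W), 25(W), 22(W) — all W, so L
n=29: →27(L), so W
n=30: →28(L), so W
n=31: →28(L), so W
n=32: →30(W), 29(W), 26(W) — all W, so L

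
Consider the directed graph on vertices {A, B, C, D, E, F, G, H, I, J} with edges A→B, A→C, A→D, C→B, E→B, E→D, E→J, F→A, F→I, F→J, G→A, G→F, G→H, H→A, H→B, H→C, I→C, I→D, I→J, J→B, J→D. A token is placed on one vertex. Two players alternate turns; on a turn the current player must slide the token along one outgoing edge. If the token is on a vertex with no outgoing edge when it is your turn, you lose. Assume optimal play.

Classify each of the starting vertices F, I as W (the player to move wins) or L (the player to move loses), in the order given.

F: L, I: W

Classify positions by backward induction: terminal positions (no move available) are L. From any other position, the mover wins iff some move reaches an L.
Every edge goes from a vertex to one that appears earlier in the order D, B, C, A, J, E, H, I, F, G, so processing vertices in that order labels each vertex after all of its successors.
D: no outgoing edge → L
B: no outgoing edge → L
C: →B(L), so W
A: →B(L), so W
J: →B(L), so W
E: →B(L), so W
H: →B(L), so W
I: →D(L), so W
F: →I(W), J(W), A(W) — all W, so L
G: →F(L), so W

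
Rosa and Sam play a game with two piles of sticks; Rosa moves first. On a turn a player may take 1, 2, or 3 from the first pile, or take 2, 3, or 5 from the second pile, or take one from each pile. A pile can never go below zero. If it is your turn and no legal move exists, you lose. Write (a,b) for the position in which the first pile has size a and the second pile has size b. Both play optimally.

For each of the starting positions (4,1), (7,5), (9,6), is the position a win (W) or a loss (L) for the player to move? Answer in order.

Positions with no move are L. A position that does have a move is losing for the player to move precisely when every available move leads to a winning position for the opponent. Fill in the labels:
No move ever increases a pile, so every position that can arise here has a ≤ 9 and b ≤ 6; it is enough to label the cells with 0 ≤ a ≤ 9 and 0 ≤ b ≤ 6.
Every move lowers a or b (never raises either), so fill the grid row by row in increasing a, and left to right within a row: each cell's successors are then already labelled.
      b=0  b=1  b=2  b=3  b=4  b=5  b=6
a=0:    L    L    W    W    W    W    W
a=1:    W    W    W    L    L    W    W
a=2:    W    W    L    W    W    W    L
a=3:    W    W    W    W    W    L    W
a=4:    L    L    W    W    W    W    W
a=5:    W    W    W    L    L    W    W
a=6:    W    W    L    W    W    W    L
a=7:    W    W    W    W    W    L    W
a=8:    L    L    W    W    W    W    W
a=9:    W    W    W    L    L    W    W
Cells with no legal move (terminal, hence L): (0,0), (0,1).
The remaining L cells, each justified by listing all of its moves:
(1,3): L (options (0,3)(W), (1,1)(W), (1,0)(W), (0,2)(W) are all W)
(1,4): L (options (0,4)(W), (1,2)(W), (1,1)(W), (0,3)(W) are all W)
(2,2): L (options (1,2)(W), (0,2)(W), (2,0)(W), (1,1)(W) are all W)
(2,6): L (options (1,6)(W), (0,6)(W), (2,4)(W), (2,3)(W), (2,1)(W), (1,5)(W) are all W)
(3,5): L (options (2,5)(W), (1,5)(W), (0,5)(W), (3,3)(W), (3,2)(W), (3,0)(W), (2,4)(W) are all W)
(4,0): L (options (3,0)(W), (2,0)(W), (1,0)(W) are all W)
(4,1): L (options (3,1)(W), (2,1)(W), (1,1)(W), (3,0)(W) are all W)
(5,3): L (options (4,3)(W), (3,3)(W), (2,3)(W), (5,1)(W), (5,0)(W), (4,2)(W) are all W)
(5,4): L (options (4,4)(W), (3,4)(W), (2,4)(W), (5,2)(W), (5,1)(W), (4,3)(W) are all W)
(6,2): L (options (5,2)(W), (4,2)(W), (3,2)(W), (6,0)(W), (5,1)(W) are all W)
(6,6): L (options (5,6)(W), (4,6)(W), (3,6)(W), (6,4)(W), (6,3)(W), (6,1)(W), (5,5)(W) are all W)
(7,5): L (options (6,5)(W), (5,5)(W), (4,5)(W), (7,3)(W), (7,2)(W), (7,0)(W), (6,4)(W) are all W)
(8,0): L (options (7,0)(W), (6,0)(W), (5,0)(W) are all W)
(8,1): L (options (7,1)(W), (6,1)(W), (5,1)(W), (7,0)(W) are all W)
(9,3): L (options (8,3)(W), (7,3)(W), (6,3)(W), (9,1)(W), (9,0)(W), (8,2)(W) are all W)
(9,4): L (options (8,4)(W), (7,4)(W), (6,4)(W), (9,2)(W), (9,1)(W), (8,3)(W) are all W)
Every other cell has at least one move into one of the L cells above, so it is W.
(4,1): one of the L cells justified above, so L
(7,5): one of the L cells justified above, so L
(9,6): the move to (6,6) reaches an L cell, so W

(4,1): L, (7,5): L, (9,6): W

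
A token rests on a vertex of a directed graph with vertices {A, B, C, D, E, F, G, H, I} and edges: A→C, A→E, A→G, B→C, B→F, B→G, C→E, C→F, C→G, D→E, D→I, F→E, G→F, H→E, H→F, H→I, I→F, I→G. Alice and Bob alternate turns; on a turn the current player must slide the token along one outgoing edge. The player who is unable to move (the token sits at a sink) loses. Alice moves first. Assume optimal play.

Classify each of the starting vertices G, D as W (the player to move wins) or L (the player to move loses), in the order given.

Compute win/loss labels from the base case upward. A position with no move is L. Any other position is W if it can reach an L in one move, else L.
Every edge goes from a vertex to one that appears earlier in the order E, F, G, C, I, D, B, A, H, so processing vertices in that order labels each vertex after all of its successors.
E: no outgoing edge → L
F: W (go to E, an L position)
G: L (sole option F(W) is W)
C: W (go to G, an L position)
I: W (go to G, an L position)
D: W (go to E, an L position)
B: W (go to G, an L position)
A: W (go to G, an L position)
H: W (go to E, an L position)

G: L, D: W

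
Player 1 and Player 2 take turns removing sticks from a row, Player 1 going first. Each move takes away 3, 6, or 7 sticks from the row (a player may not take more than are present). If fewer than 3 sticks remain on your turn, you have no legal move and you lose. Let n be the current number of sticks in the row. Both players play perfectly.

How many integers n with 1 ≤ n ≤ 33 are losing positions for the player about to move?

Use the standard recursion: the mover loses at a terminal position; elsewhere, the mover wins exactly when some move hands the opponent an L position.
n=0: no move → L
n=1: no move → L
n=2: no move → L
n=3: W (go to 0, an L position)
n=4: W (go to 1, an L position)
n=5: W (go to 2, an L position)
n=6: W (go to 0, an L position)
n=7: W (go to 1, an L position)
n=8: W (go to 2, an L position)
n=9: W (go to 2, an L position)
n=10: L (options 7(W), 4(W), 3(W) are all W)
n=11: L (options 8(W), 5(W), 4(W) are all W)
n=12: L (options 9(W), 6(W), 5(W) are all W)
n=13: W (go to 10, an L position)
n=14: W (go to 11, an L position)
n=15: W (go to 12, an L position)
n=16: W (go to 10, an L position)
n=17: W (go to 11, an L position)
n=18: W (go to 12, an L position)
n=19: W (go to 12, an L position)
n=20: L (options 17(W), 14(W), 13(W) are all W)
n=21: L (options 18(W), 15(W), 14(W) are all W)
n=22: L (options 19(W), 16(W), 15(W) are all W)
n=23: W (go to 20, an L position)
n=24: W (go to 21, an L position)
n=25: W (go to 22, an L position)
n=26: W (go to 20, an L position)
n=27: W (go to 21, an L position)
n=28: W (go to 22, an L position)
n=29: W (go to 22, an L position)
n=30: L (options 27(W), 24(W), 23(W) are all W)
n=31: L (options 28(W), 25(W), 24(W) are all W)
n=32: L (options 29(W), 26(W), 25(W) are all W)
n=33: W (go to 30, an L position)
L entries with 1 ≤ n ≤ 33 (n=0 is outside the asked range and is not counted): n = 1, 2, 10, 11, 12, 20, 21, 22, 30, 31, 32; that makes 11.

11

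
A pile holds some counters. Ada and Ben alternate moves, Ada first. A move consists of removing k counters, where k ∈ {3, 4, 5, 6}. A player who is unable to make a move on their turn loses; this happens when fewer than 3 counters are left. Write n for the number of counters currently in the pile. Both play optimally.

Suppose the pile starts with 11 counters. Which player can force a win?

Ben wins.

Compute win/loss labels from the base case upward. A position with no move is L. Any other position is W if it can reach an L in one move, else L.
n=0: no move → L
n=1: no move → L
n=2: no move → L
n=3: reaches L-position 0 → W
n=4: reaches L-position 1 → W
n=5: reaches L-position 2 → W
n=6: reaches L-position 2 → W
n=7: reaches L-position 2 → W
n=8: reaches L-position 2 → W
n=9: only reaches 6(W), 5(W), 4(W), 3(W), all W → L
n=10: only reaches 7(W), 6(W), 5(W), 4(W), all W → L
n=11: only reaches 8(W), 7(W), 6(W), 5(W), all W → L
Every move from 11 reaches a W position, so the mover loses.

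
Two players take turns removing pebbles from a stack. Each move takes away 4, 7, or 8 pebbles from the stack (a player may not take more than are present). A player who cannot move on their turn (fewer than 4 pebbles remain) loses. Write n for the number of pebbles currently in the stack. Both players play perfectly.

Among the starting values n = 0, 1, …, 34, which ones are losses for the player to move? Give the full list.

Use the standard recursion: the mover loses at a terminal position; elsewhere, the mover wins exactly when some move hands the opponent an L position.
n=0: no move → L
n=1: no move → L
n=2: no move → L
n=3: no move → L
n=4: →0(L), so W
n=5: →1(L), so W
n=6: →2(L), so W
n=7: →3(L), so W
n=8: →1(L), so W
n=9: →2(L), so W
n=10: →3(L), so W
n=11: →3(L), so W
n=12: →8(W), 5(W), 4(W) — all W, so L
n=13: →9(W), 6(W), 5(W) — all W, so L
n=14: →10(W), 7(W), 6(W) — all W, so L
n=15: →11(W), 8(W), 7(W) — all W, so L
n=16: →12(L), so W
n=17: →13(L), so W
n=18: →14(L), so W
n=19: →15(L), so W
n=20: →13(L), so W
n=21: →14(L), so W
n=22: →15(L), so W
n=23: →15(L), so W
n=24: →20(W), 17(W), 16(W) — all W, so L
n=25: →21(W), 18(W), 17(W) — all W, so L
n=26: →22(W), 19(W), 18(W) — all W, so L
n=27: →23(W), 20(W), 19(W) — all W, so L
n=28: →24(L), so W
n=29: →25(L), so W
n=30: →26(L), so W
n=31: →27(L), so W
n=32: →25(L), so W
n=33: →26(L), so W
n=34: →27(L), so W
Reading off the rows marked L gives the requested list; there are 12 such values of n.

0, 1, 2, 3, 12, 13, 14, 15, 24, 25, 26, 27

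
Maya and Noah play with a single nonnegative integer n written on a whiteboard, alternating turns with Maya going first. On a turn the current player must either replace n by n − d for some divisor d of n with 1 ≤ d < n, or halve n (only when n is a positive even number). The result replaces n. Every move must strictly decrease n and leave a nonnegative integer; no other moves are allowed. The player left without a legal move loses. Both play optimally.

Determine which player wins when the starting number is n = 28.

Maya wins.

Classify positions by backward induction: terminal positions (no move available) are L. From any other position, the mover wins iff some move reaches an L.
n=0: no move → L
n=1: no move → L
n=2: W (go to 1, an L position)
n=3: L (sole option 2(W) is W)
n=4: W (go to 3, an L position)
n=5: L (sole option 4(W) is W)
n=6: W (go to 3, an L position)
n=7: L (sole option 6(W) is W)
n=8: W (go to 7, an L position)
n=9: L (options 6(W), 8(W) are all W)
n=10: W (go to 5, an L position)
n=11: L (sole option 10(W) is W)
n=12: W (go to 9, an L position)
n=13: L (sole option 12(W) is W)
n=14: W (go to 7, an L position)
n=15: L (options 10(W), 12(W), 14(W) are all W)
n=16: W (go to 15, an L position)
n=17: L (sole option 16(W) is W)
n=18: W (go to 9, an L position)
n=19: L (sole option 18(W) is W)
n=20: W (go to 15, an L position)
n=21: L (options 14(W), 18(W), 20(W) are all W)
n=22: W (go to 11, an L position)
n=23: L (sole option 22(W) is W)
n=24: W (go to 21, an L position)
n=25: L (options 20(W), 24(W) are all W)
n=26: W (go to 13, an L position)
n=27: L (options 18(W), 24(W), 26(W) are all W)
n=28: W (go to 21, an L position)
From 28 Maya can move to 21, reaching an L position.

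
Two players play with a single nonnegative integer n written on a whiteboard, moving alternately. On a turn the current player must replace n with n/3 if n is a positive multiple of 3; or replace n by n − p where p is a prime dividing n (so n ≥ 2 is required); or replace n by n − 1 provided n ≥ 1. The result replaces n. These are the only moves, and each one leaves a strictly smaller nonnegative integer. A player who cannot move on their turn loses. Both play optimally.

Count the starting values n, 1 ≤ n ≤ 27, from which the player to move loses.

7

Label each position W (a win for the player to move) or L (a loss). A position with no legal move is L; any other position is W exactly when some move reaches an L, and L when every move reaches a W.
n=0: no move → L
n=1: reaches L-position 0 → W
n=2: reaches L-position 0 → W
n=3: reaches L-position 0 → W
n=4: only reaches 2(W), 3(W), all W → L
n=5: reaches L-position 0 → W
n=6: reaches L-position 4 → W
n=7: reaches L-position 0 → W
n=8: only reaches 6(W), 7(W), all W → L
n=9: reaches L-position 8 → W
n=10: reaches L-position 8 → W
n=11: reaches L-position 0 → W
n=12: reaches L-position 4 → W
n=13: reaches L-position 0 → W
n=14: only reaches 7(W), 12(W), 13(W), all W → L
n=15: reaches L-position 14 → W
n=16: reaches L-position 14 → W
n=17: reaches L-position 0 → W
n=18: only reaches 6(W), 15(W), 16(W), 17(W), all W → L
n=19: reaches L-position 0 → W
n=20: reaches L-position 18 → W
n=21: reaches L-position 14 → W
n=22: only reaches 11(W), 20(W), 21(W), all W → L
n=23: reaches L-position 0 → W
n=24: reaches L-position 8 → W
n=25: only reaches 20(W), 24(W), all W → L
n=26: reaches L-position 25 → W
n=27: only reaches 9(W), 24(W), 26(W), all W → L
L entries with 1 ≤ n ≤ 27 (n=0 is outside the asked range and is not counted): n = 4, 8, 14, 18, 22, 25, 27; that makes 7.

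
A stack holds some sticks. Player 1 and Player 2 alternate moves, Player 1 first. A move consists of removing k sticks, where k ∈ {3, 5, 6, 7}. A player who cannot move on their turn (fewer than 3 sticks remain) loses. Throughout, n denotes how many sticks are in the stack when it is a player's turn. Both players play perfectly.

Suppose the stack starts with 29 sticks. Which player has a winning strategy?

Positions with no move are L. A position that does have a move is losing for the player to move precisely when every available move leads to a winning position for the opponent. Fill in the labels:
n=0: no move → L
n=1: no move → L
n=2: no move → L
n=3: W (go to 0, an L position)
n=4: W (go to 1, an L position)
n=5: W (go to 2, an L position)
n=6: W (go to 1, an L position)
n=7: W (go to 2, an L position)
n=8: W (go to 2, an L position)
n=9: W (go to 2, an L position)
n=10: L (options 7(W), 5(W), 4(W), 3(W) are all W)
n=11: L (options 8(W), 6(W), 5(W), 4(W) are all W)
n=12: L (options 9(W), 7(W), 6(W), 5(W) are all W)
n=13: W (go to 10, an L position)
n=14: W (go to 11, an L position)
n=15: W (go to 12, an L position)
n=16: W (go to 11, an L position)
n=17: W (go to 12, an L position)
n=18: W (go to 12, an L position)
n=19: W (go to 12, an L position)
n=20: L (options 17(W), 15(W), 14(W), 13(W) are all W)
n=21: L (options 18(W), 16(W), 15(W), 14(W) are all W)
n=22: L (options 19(W), 17(W), 16(W), 15(W) are all W)
n=23: W (go to 20, an L position)
n=24: W (go to 21, an L position)
n=25: W (go to 22, an L position)
n=26: W (go to 21, an L position)
n=27: W (go to 22, an L position)
n=28: W (go to 22, an L position)
n=29: W (go to 22, an L position)
The starting position 29 is W: Player 1 should remove 7, leaving 22, handing over an L position.

Player 1 wins.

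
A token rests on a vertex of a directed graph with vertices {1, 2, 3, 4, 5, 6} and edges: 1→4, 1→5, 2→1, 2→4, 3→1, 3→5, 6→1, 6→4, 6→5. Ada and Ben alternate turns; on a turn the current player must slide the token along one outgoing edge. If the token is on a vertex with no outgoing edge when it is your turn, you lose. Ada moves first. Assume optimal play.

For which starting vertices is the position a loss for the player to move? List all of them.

Use the standard recursion: the mover loses at a terminal position; elsewhere, the mover wins exactly when some move hands the opponent an L position.
Every edge goes from a vertex to one that appears earlier in the order 5, 4, 1, 6, 2, 3, so processing vertices in that order labels each vertex after all of its successors.
5: no outgoing edge → L
4: no outgoing edge → L
1: W (go to 4, an L position)
6: W (go to 4, an L position)
2: W (go to 4, an L position)
3: W (go to 5, an L position)
Reading off the rows marked L gives the requested list; there are 2 such vertices.

4, 5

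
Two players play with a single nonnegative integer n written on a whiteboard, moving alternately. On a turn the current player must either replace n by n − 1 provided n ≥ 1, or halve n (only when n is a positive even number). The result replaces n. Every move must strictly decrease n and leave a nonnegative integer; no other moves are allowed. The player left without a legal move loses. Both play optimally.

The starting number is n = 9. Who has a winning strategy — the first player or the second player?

The second player wins.

Use the standard recursion: the mover loses at a terminal position; elsewhere, the mover wins exactly when some move hands the opponent an L position.
n=0: no move → L
n=1: can move to 0, which is L ⇒ W
n=2: the only move is to 1(W), a W ⇒ L
n=3: can move to 2, which is L ⇒ W
n=4: can move to 2, which is L ⇒ W
n=5: the only move is to 4(W), a W ⇒ L
n=6: can move to 5, which is L ⇒ W
n=7: the only move is to 6(W), a W ⇒ L
n=8: can move to 7, which is L ⇒ W
n=9: the only move is to 8(W), a W ⇒ L
Every move from 9 reaches a W position, so the mover loses.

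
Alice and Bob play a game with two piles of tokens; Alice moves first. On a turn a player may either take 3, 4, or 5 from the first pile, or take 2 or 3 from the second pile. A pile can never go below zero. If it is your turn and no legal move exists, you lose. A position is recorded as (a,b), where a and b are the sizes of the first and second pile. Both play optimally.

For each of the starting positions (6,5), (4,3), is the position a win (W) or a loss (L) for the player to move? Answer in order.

Use the standard recursion: the mover loses at a terminal position; elsewhere, the mover wins exactly when some move hands the opponent an L position.
No move ever increases a pile, so every position that can arise here has a ≤ 6 and b ≤ 5; it is enough to label the cells with 0 ≤ a ≤ 6 and 0 ≤ b ≤ 5.
Every move lowers a or b (never raises either), so fill the grid row by row in increasing a, and left to right within a row: each cell's successors are then already labelled.
      b=0  b=1  b=2  b=3  b=4  b=5
a=0:    L    L    W    W    W    L
a=1:    L    L    W    W    W    L
a=2:    L    L    W    W    W    L
a=3:    W    W    L    L    W    W
a=4:    W    W    L    L    W    W
a=5:    W    W    L    L    W    W
a=6:    W    W    W    W    L    W
Cells with no legal move (terminal, hence L): (0,0), (0,1), (1,0), (1,1), (2,0), (2,1).
The remaining L cells, each justified by listing all of its moves:
(0,5): moves to (0,3)(W), (0,2)(W); every one is W ⇒ L
(1,5): moves to (1,3)(W), (1,2)(W); every one is W ⇒ L
(2,5): moves to (2,3)(W), (2,2)(W); every one is W ⇒ L
(3,2): moves to (0,2)(W), (3,0)(W); every one is W ⇒ L
(3,3): moves to (0,3)(W), (3,1)(W), (3,0)(W); every one is W ⇒ L
(4,2): moves to (1,2)(W), (0,2)(W), (4,0)(W); every one is W ⇒ L
(4,3): moves to (1,3)(W), (0,3)(W), (4,1)(W), (4,0)(W); every one is W ⇒ L
(5,2): moves to (2,2)(W), (1,2)(W), (0,2)(W), (5,0)(W); every one is W ⇒ L
(5,3): moves to (2,3)(W), (1,3)(W), (0,3)(W), (5,1)(W), (5,0)(W); every one is W ⇒ L
(6,4): moves to (3,4)(W), (2,4)(W), (1,4)(W), (6,2)(W), (6,1)(W); every one is W ⇒ L
Every other cell has at least one move into one of the L cells above, so it is W.
(6,5): the move to (2,5) reaches an L cell, so W
(4,3): one of the L cells justified above, so L

(6,5): W, (4,3): L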